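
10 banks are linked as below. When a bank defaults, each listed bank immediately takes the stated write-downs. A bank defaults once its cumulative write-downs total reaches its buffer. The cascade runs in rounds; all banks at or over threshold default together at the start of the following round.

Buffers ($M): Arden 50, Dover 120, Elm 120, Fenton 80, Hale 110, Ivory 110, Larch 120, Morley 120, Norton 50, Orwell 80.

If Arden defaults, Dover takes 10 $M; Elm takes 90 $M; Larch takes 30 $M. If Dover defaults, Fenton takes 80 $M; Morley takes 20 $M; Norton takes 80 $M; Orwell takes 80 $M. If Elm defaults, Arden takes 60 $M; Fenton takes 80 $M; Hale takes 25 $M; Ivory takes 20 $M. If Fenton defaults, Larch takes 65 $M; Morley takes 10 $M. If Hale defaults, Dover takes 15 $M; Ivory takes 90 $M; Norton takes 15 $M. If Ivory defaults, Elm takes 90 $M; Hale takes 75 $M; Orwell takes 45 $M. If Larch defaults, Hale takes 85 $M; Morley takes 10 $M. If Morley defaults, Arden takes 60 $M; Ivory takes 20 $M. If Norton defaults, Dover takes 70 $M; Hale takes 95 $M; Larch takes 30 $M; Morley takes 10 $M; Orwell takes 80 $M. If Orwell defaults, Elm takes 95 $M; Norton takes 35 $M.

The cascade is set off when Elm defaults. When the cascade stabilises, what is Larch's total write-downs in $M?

95

Round 1 — Elm defaults (initial).
  Arden: +60 → 60 ≥ 50
  Fenton: +80 → 80 ≥ 80
  Hale: +25 → 25 < 110
  Ivory: +20 → 20 < 110
Round 2 — Arden, Fenton default.
  Dover: +10 → 10 < 120
  Larch: +30+65 → 95 < 120
  Morley: +10 → 10 < 120
No further defaults.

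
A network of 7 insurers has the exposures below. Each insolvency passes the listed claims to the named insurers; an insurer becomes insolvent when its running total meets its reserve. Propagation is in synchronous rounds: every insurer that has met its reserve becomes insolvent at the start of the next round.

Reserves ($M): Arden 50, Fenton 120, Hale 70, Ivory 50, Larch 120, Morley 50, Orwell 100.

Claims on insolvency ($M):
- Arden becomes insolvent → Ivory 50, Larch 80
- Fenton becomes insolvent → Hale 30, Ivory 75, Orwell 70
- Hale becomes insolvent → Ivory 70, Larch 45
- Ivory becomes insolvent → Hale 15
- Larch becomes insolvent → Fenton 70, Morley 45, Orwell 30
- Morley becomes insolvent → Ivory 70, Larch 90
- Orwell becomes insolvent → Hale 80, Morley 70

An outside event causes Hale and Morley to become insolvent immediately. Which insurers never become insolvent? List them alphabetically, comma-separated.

Round 1 — Hale, Morley become insolvent (initial).
  Ivory: +70+70 → 140 ≥ 50
  Larch: +45+90 → 135 ≥ 120
Round 2 — Ivory, Larch become insolvent.
  Fenton: +70 → 70 < 120
  Orwell: +30 → 30 < 100
No further insolvencies.

Arden, Fenton, Orwell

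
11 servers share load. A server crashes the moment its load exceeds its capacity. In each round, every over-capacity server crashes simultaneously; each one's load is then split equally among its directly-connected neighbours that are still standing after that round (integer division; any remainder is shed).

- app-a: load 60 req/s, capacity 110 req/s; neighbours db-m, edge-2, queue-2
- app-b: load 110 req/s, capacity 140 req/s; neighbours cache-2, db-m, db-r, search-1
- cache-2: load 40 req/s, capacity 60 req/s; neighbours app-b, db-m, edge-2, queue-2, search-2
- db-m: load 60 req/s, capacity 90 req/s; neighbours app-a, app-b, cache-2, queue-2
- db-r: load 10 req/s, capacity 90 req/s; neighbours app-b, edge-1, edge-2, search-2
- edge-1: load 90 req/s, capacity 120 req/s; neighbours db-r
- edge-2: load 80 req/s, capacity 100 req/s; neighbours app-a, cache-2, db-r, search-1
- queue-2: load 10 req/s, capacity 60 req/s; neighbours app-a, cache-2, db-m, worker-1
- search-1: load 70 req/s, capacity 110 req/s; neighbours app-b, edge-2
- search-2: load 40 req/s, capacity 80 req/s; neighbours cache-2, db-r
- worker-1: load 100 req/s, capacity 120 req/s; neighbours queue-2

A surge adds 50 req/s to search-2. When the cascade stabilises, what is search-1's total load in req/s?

Round 1 — search-2 at 90 > 80. search-2 crashes.
  search-2 sheds 90 req/s to cache-2, db-r: 45 each.
    cache-2: 40+45 = 85 > 60
    db-r: 10+45 = 55 ≤ 90
Round 2 — cache-2 crashes.
  cache-2 sheds 85 req/s to app-b, db-m, edge-2, queue-2: 21 each (1 lost).
    app-b: 110+21 = 131 ≤ 140
    db-m: 60+21 = 81 ≤ 90
    edge-2: 80+21 = 101 > 100
    queue-2: 10+21 = 31 ≤ 60
Round 3 — edge-2 crashes.
  edge-2 sheds 101 req/s to app-a, db-r, search-1: 33 each (2 lost).
    app-a: 60+33 = 93 ≤ 110
    db-r: 55+33 = 88 ≤ 90
    search-1: 70+33 = 103 ≤ 110
No further crashes.

103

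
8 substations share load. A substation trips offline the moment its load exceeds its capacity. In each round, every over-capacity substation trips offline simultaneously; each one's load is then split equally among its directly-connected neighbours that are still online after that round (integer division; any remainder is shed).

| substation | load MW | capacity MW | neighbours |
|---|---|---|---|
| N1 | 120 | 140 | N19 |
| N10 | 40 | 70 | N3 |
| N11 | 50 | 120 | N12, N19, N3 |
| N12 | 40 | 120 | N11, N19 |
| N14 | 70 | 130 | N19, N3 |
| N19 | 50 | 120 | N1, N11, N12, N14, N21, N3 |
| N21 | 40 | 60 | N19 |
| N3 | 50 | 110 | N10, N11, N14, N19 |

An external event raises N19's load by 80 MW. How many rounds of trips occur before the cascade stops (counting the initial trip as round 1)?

Round 1 — N19 at 130 > 120. N19 trips offline.
  N19 sheds 130 MW to N1, N11, N12, N14, N21, N3: 21 each (4 lost).
    N1: 120+21 = 141 > 140
    N11: 50+21 = 71 ≤ 120
    N12: 40+21 = 61 ≤ 120
    N14: 70+21 = 91 ≤ 130
    N21: 40+21 = 61 > 60
    N3: 50+21 = 71 ≤ 110
Round 2 — N1, N21 trip offline.
  N1 sheds 141 MW: no online neighbours, lost.
  N21 sheds 61 MW: no online neighbours, lost.
No further trips.

2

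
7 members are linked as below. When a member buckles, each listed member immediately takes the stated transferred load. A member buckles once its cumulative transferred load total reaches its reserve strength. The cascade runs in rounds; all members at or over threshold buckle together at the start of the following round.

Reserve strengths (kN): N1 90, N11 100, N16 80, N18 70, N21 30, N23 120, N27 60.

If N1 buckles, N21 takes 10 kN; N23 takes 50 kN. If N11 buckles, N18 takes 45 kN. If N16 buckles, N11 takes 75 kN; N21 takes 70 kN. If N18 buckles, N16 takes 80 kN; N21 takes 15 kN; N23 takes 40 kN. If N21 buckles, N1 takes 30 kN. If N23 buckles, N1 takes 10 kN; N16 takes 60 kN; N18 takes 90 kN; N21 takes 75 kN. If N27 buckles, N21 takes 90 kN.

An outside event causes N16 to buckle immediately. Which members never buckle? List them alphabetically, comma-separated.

Round 1 — N16 buckles (initial).
  N11: +75 → 75 < 100
  N21: +70 → 70 ≥ 30
Round 2 — N21 buckles.
  N1: +30 → 30 < 90
No further bucklings.

N1, N11, N18, N23, N27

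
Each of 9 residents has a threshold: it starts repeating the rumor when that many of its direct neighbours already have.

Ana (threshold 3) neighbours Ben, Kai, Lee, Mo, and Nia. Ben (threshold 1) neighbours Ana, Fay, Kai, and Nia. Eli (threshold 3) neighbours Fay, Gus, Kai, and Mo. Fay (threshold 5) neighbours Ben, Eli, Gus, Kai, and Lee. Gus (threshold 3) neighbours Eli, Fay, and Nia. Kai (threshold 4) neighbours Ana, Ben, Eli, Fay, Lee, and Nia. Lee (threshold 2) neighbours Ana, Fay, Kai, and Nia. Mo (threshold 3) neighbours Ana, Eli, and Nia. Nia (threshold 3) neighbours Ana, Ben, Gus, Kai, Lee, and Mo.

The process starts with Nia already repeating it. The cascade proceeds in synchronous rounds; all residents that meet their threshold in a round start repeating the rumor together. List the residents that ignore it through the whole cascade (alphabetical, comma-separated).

Round 1 — Nia starts repeating the rumor (initial).
Round 2 — checking thresholds:
  Ana: 1 of 5 neighbours < 3, not yet.
  Ben: 1 of 4 neighbours ≥ 1, starts repeating the rumor.
  Gus: 1 of 3 neighbours < 3, not yet.
  Kai: 1 of 6 neighbours < 4, not yet.
  Lee: 1 of 4 neighbours < 2, not yet.
  Mo: 1 of 3 neighbours < 3, not yet.
Round 3 — no new spreads; cascade stops.

Ana, Eli, Fay, Gus, Kai, Lee, Mo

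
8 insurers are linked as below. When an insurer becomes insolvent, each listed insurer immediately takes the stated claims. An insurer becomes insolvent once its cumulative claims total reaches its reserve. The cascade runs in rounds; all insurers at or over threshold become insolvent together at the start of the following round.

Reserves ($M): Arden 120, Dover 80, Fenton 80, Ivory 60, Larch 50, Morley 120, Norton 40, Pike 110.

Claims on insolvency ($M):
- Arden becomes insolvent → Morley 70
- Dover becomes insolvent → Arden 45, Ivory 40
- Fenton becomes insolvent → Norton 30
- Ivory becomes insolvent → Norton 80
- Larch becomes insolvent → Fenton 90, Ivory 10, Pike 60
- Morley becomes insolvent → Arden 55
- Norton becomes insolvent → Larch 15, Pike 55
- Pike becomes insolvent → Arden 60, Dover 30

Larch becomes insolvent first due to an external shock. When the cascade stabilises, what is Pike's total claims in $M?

60

Round 1 — Larch becomes insolvent (initial).
  Fenton: +90 → 90 ≥ 80
  Ivory: +10 → 10 < 60
  Pike: +60 → 60 < 110
Round 2 — Fenton becomes insolvent.
  Norton: +30 → 30 < 40
No further insolvencies.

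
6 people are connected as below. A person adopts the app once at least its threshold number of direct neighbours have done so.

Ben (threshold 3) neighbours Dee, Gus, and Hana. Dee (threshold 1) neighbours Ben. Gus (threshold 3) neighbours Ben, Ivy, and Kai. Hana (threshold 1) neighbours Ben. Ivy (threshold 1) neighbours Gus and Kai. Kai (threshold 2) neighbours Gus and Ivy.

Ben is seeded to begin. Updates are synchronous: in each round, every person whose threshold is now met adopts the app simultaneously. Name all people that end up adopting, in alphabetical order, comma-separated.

Round 1 — Ben adopts the app (initial).
Round 2 — checking thresholds:
  Dee: 1 of 1 neighbours ≥ 1, adopts the app.
  Gus: 1 of 3 neighbours < 3, holds.
  Hana: 1 of 1 neighbours ≥ 1, adopts the app.
Round 3 — no new adoptions; cascade stops.

Ben, Dee, Hana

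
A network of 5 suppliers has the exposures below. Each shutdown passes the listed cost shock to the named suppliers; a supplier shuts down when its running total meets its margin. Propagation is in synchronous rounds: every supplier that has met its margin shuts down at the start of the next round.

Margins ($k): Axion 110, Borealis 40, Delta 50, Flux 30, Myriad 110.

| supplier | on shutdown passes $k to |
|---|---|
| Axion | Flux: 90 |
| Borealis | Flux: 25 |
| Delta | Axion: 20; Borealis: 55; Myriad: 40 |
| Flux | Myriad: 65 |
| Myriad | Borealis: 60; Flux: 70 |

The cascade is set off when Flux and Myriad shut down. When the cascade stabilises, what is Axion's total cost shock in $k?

Round 1 — Flux, Myriad shut down (initial).
  Borealis: +60 → 60 ≥ 40
Round 2 — Borealis shuts down.
No further shutdowns.

0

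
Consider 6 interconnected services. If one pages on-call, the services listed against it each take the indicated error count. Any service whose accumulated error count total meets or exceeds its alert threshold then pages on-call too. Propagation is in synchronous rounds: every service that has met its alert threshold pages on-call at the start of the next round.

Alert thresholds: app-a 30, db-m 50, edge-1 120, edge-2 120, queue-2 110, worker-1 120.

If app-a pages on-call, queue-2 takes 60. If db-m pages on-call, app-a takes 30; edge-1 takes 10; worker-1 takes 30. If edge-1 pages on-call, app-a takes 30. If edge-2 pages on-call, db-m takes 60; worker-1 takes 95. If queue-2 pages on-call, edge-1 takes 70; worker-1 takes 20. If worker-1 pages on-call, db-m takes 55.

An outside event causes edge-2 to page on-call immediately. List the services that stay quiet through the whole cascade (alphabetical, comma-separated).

Round 1 — edge-2 pages on-call (initial).
  db-m: +60 → 60 ≥ 50
  worker-1: +95 → 95 < 120
Round 2 — db-m pages on-call.
  app-a: +30 → 30 ≥ 30
  edge-1: +10 → 10 < 120
  worker-1: +30 → 125 ≥ 120
Round 3 — app-a, worker-1 page on-call.
  queue-2: +60 → 60 < 110
No further pages.

edge-1, queue-2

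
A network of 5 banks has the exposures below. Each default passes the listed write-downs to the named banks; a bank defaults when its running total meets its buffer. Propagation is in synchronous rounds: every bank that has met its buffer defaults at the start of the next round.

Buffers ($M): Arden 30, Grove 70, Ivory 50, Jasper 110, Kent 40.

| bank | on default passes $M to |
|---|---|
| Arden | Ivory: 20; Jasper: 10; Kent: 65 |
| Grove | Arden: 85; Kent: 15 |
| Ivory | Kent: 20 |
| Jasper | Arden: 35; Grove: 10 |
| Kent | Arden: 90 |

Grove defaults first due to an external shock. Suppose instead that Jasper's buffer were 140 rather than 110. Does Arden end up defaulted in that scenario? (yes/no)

yes

With Jasper's buffer at 140:
Round 1 — Grove defaults (initial).
  Arden: +85 → 85 ≥ 30
  Kent: +15 → 15 < 40
Round 2 — Arden defaults.
  Ivory: +20 → 20 < 50
  Jasper: +10 → 10 < 140
  Kent: +65 → 80 ≥ 40
Round 3 — Kent defaults.
No further defaults.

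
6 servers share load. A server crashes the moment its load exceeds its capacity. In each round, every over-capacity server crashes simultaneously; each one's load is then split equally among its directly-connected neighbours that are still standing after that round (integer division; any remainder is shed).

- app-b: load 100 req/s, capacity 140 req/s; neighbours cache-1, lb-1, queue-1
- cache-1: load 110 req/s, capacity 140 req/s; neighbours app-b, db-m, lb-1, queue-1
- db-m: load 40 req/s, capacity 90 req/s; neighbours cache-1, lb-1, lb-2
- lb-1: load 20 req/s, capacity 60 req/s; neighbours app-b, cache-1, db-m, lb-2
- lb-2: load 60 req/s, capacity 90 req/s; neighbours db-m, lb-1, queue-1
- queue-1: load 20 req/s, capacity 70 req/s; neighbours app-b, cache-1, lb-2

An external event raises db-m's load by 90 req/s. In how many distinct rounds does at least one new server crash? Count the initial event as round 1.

3

Round 1 — db-m at 130 > 90. db-m crashes.
  db-m sheds 130 req/s to cache-1, lb-1, lb-2: 43 each (1 lost).
    cache-1: 110+43 = 153 > 140
    lb-1: 20+43 = 63 > 60
    lb-2: 60+43 = 103 > 90
Round 2 — cache-1, lb-1, lb-2 crash.
  cache-1 sheds 153 req/s to app-b, queue-1: 76 each (1 lost).
    app-b: 100+76 = 176 > 140
    queue-1: 20+76 = 96 > 70
  lb-1 sheds 63 req/s to app-b: 63 each.
    app-b: 176+63 = 239 > 140
  lb-2 sheds 103 req/s to queue-1: 103 each.
    queue-1: 96+103 = 199 > 70
Round 3 — app-b, queue-1 crash.
  app-b sheds 239 req/s: no online neighbours, lost.
  queue-1 sheds 199 req/s: no online neighbours, lost.
No further crashes.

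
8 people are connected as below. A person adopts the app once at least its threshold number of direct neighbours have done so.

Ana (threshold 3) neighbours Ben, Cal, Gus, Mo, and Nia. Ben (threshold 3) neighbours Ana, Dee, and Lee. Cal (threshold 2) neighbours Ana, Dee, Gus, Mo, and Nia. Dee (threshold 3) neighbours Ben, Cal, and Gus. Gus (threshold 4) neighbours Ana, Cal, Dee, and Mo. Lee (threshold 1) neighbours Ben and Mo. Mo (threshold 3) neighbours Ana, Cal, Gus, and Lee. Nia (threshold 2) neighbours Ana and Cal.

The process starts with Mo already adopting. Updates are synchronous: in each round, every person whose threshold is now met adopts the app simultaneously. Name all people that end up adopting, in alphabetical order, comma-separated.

Round 1 — Mo adopts the app (initial).
Round 2 — checking thresholds:
  Ana: 1 of 5 neighbours < 3, not yet.
  Cal: 1 of 5 neighbours < 2, not yet.
  Gus: 1 of 4 neighbours < 4, not yet.
  Lee: 1 of 2 neighbours ≥ 1, adopts the app.
Round 3 — no new adoptions; cascade stops.

Lee, Mo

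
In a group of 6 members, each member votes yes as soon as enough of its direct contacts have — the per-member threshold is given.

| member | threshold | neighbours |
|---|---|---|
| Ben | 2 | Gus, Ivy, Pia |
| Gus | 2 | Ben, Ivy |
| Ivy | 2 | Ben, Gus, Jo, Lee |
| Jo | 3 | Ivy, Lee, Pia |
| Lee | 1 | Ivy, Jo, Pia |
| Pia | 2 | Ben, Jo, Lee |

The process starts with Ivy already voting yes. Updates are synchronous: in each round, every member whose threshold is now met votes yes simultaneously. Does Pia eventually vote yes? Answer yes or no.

no

Round 1 — Ivy votes yes (initial).
Round 2 — checking thresholds:
  Ben: 1 of 3 neighbours < 2, below threshold.
  Gus: 1 of 2 neighbours < 2, below threshold.
  Jo: 1 of 3 neighbours < 3, below threshold.
  Lee: 1 of 3 neighbours ≥ 1, votes yes.
Round 3 — no new yes votes; cascade stops.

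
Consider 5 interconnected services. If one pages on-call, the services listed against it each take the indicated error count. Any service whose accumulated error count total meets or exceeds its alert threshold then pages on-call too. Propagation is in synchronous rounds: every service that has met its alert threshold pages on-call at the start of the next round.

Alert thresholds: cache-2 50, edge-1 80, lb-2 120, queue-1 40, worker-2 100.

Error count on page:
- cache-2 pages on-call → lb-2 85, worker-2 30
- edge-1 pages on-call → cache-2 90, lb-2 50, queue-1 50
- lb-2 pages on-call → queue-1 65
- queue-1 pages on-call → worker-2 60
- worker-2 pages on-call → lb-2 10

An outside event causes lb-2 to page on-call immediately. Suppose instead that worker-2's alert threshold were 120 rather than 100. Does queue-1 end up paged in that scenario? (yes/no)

yes

With worker-2's alert threshold at 120:
Round 1 — lb-2 pages on-call (initial).
  queue-1: +65 → 65 ≥ 40
Round 2 — queue-1 pages on-call.
  worker-2: +60 → 60 < 120
No further pages.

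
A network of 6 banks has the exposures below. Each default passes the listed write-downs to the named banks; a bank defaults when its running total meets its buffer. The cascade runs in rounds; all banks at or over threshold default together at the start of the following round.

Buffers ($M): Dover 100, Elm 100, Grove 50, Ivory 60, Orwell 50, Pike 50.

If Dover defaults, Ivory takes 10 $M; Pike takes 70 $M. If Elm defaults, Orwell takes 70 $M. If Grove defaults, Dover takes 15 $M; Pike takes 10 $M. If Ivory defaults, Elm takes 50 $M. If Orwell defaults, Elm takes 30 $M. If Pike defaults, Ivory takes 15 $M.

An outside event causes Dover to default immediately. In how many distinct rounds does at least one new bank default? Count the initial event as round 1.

Round 1 — Dover defaults (initial).
  Ivory: +10 → 10 < 60
  Pike: +70 → 70 ≥ 50
Round 2 — Pike defaults.
  Ivory: +15 → 25 < 60
No further defaults.

2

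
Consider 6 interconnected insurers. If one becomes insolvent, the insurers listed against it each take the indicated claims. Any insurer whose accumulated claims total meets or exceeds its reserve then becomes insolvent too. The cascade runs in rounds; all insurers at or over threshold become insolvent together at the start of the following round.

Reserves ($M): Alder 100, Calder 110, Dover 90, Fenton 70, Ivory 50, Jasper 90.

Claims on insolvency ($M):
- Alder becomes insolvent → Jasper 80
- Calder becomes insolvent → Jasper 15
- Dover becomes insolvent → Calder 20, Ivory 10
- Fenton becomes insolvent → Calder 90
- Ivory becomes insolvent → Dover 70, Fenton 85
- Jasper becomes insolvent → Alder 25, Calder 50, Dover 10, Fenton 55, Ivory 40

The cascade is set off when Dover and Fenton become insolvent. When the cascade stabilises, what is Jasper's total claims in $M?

15

Round 1 — Dover, Fenton become insolvent (initial).
  Calder: +20+90 → 110 ≥ 110
  Ivory: +10 → 10 < 50
Round 2 — Calder becomes insolvent.
  Jasper: +15 → 15 < 90
No further insolvencies.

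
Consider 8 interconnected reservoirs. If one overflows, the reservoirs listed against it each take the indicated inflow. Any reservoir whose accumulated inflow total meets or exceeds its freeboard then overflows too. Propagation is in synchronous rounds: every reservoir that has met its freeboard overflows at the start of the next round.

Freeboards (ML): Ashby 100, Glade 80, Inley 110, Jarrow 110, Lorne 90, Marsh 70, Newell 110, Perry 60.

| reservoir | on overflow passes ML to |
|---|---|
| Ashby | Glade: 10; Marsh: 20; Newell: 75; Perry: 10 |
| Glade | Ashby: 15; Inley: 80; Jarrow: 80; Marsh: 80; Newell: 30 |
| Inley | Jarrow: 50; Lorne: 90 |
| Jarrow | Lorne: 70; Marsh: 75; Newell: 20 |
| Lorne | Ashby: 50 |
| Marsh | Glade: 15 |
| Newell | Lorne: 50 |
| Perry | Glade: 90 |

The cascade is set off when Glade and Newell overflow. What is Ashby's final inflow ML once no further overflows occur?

15

Round 1 — Glade, Newell overflow (initial).
  Ashby: +15 → 15 < 100
  Inley: +80 → 80 < 110
  Jarrow: +80 → 80 < 110
  Lorne: +50 → 50 < 90
  Marsh: +80 → 80 ≥ 70
Round 2 — Marsh overflows.
No further overflows.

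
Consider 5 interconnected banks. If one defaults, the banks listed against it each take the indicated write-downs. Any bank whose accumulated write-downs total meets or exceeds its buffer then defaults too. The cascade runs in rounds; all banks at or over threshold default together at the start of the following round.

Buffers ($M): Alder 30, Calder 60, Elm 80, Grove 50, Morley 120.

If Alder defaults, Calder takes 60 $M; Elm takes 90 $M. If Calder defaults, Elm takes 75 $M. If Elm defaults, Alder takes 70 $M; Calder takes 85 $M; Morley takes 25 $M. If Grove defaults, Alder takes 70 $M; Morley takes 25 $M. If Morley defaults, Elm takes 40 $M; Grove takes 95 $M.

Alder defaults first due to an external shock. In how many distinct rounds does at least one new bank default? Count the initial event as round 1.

2

Round 1 — Alder defaults (initial).
  Calder: +60 → 60 ≥ 60
  Elm: +90 → 90 ≥ 80
Round 2 — Calder, Elm default.
  Morley: +25 → 25 < 120
No further defaults.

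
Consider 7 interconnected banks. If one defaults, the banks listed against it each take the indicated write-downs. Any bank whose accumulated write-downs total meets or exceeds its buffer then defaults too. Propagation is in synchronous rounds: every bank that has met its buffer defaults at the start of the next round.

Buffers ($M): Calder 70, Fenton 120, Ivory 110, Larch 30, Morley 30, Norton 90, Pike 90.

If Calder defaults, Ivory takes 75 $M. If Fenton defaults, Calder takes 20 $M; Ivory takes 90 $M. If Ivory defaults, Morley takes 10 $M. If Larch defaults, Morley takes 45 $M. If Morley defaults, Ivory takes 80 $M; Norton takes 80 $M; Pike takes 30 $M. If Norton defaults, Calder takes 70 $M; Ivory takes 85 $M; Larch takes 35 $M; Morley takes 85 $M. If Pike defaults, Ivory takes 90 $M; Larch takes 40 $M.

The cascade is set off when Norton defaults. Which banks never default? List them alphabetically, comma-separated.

Round 1 — Norton defaults (initial).
  Calder: +70 → 70 ≥ 70
  Ivory: +85 → 85 < 110
  Larch: +35 → 35 ≥ 30
  Morley: +85 → 85 ≥ 30
Round 2 — Calder, Larch, Morley default.
  Ivory: +75+80 → 240 ≥ 110
  Pike: +30 → 30 < 90
Round 3 — Ivory defaults.
No further defaults.

Fenton, Pike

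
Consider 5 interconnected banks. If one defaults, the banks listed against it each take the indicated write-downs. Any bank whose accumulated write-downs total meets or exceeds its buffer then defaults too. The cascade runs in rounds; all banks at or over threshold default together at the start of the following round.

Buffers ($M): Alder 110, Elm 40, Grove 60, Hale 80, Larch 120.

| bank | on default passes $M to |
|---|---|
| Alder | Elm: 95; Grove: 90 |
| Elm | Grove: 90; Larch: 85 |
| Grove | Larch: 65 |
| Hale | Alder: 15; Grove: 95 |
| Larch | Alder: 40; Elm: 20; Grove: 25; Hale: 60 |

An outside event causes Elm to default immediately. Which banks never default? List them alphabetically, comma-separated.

Round 1 — Elm defaults (initial).
  Grove: +90 → 90 ≥ 60
  Larch: +85 → 85 < 120
Round 2 — Grove defaults.
  Larch: +65 → 150 ≥ 120
Round 3 — Larch defaults.
  Alder: +40 → 40 < 110
  Hale: +60 → 60 < 80
No further defaults.

Alder, Hale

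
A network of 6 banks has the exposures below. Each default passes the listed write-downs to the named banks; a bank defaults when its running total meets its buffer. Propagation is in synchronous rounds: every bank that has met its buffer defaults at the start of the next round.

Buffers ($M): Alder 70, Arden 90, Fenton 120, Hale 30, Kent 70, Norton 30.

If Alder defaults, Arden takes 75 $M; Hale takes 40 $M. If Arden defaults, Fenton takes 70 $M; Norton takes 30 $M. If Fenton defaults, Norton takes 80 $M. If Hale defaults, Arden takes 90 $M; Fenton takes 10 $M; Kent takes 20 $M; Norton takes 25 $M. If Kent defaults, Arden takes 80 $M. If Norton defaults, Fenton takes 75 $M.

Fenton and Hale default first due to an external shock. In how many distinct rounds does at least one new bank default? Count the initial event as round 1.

Round 1 — Fenton, Hale default (initial).
  Arden: +90 → 90 ≥ 90
  Kent: +20 → 20 < 70
  Norton: +80+25 → 105 ≥ 30
Round 2 — Arden, Norton default.
No further defaults.

2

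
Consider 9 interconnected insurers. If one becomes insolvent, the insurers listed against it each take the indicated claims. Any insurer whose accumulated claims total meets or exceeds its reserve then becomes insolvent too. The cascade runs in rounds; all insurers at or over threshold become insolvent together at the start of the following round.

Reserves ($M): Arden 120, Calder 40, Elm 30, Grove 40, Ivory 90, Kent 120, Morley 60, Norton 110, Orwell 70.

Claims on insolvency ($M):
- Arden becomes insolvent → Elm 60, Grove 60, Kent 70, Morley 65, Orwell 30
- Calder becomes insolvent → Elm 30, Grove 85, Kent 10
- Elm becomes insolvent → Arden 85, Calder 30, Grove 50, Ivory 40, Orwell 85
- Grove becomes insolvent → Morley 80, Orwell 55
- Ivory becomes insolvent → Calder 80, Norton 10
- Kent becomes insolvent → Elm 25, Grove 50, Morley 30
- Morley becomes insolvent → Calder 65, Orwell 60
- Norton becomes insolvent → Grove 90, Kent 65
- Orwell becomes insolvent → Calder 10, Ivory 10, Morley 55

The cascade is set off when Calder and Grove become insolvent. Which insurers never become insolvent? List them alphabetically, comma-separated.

Arden, Ivory, Kent, Norton

Round 1 — Calder, Grove become insolvent (initial).
  Elm: +30 → 30 ≥ 30
  Kent: +10 → 10 < 120
  Morley: +80 → 80 ≥ 60
  Orwell: +55 → 55 < 70
Round 2 — Elm, Morley become insolvent.
  Arden: +85 → 85 < 120
  Ivory: +40 → 40 < 90
  Orwell: +85+60 → 200 ≥ 70
Round 3 — Orwell becomes insolvent.
  Ivory: +10 → 50 < 90
No further insolvencies.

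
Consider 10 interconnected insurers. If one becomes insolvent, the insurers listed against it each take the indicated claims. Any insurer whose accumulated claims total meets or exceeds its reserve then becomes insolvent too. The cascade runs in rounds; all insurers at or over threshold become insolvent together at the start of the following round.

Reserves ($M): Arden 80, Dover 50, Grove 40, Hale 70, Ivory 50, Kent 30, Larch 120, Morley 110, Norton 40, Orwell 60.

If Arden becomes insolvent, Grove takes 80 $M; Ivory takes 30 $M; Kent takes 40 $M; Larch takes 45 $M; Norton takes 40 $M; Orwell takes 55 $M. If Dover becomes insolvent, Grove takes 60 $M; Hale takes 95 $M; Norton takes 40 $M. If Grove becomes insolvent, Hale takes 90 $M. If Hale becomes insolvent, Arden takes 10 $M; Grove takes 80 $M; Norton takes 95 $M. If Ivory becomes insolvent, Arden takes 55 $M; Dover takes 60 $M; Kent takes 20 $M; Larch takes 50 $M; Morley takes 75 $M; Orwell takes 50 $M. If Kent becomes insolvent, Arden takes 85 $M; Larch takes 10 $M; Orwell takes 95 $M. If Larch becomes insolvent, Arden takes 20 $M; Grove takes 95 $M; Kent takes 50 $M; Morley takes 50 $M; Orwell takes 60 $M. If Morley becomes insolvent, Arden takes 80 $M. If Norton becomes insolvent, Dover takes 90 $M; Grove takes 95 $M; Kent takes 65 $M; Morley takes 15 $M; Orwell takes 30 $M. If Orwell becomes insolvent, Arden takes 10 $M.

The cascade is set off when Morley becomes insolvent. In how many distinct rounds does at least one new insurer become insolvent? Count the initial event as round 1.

Round 1 — Morley becomes insolvent (initial).
  Arden: +80 → 80 ≥ 80
Round 2 — Arden becomes insolvent.
  Grove: +80 → 80 ≥ 40
  Ivory: +30 → 30 < 50
  Kent: +40 → 40 ≥ 30
  Larch: +45 → 45 < 120
  Norton: +40 → 40 ≥ 40
  Orwell: +55 → 55 < 60
Round 3 — Grove, Kent, Norton become insolvent.
  Dover: +90 → 90 ≥ 50
  Hale: +90 → 90 ≥ 70
  Larch: +10 → 55 < 120
  Orwell: +95+30 → 180 ≥ 60
Round 4 — Dover, Hale, Orwell become insolvent.
No further insolvencies.

4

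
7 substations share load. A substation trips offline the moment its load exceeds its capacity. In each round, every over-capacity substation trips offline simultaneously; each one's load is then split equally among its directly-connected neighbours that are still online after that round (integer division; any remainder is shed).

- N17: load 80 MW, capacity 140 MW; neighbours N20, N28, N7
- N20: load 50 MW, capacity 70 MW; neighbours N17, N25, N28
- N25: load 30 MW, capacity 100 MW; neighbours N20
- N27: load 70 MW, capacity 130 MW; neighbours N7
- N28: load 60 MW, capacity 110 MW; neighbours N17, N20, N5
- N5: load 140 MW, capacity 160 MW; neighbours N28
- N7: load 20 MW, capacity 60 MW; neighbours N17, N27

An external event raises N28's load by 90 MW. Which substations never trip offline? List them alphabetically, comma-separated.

N25

Round 1 — N28 at 150 > 110. N28 trips offline.
  N28 sheds 150 MW to N17, N20, N5: 50 each.
    N17: 80+50 = 130 ≤ 140
    N20: 50+50 = 100 > 70
    N5: 140+50 = 190 > 160
Round 2 — N20, N5 trip offline.
  N20 sheds 100 MW to N17, N25: 50 each.
    N17: 130+50 = 180 > 140
    N25: 30+50 = 80 ≤ 100
  N5 sheds 190 MW: no online neighbours, lost.
Round 3 — N17 trips offline.
  N17 sheds 180 MW to N7: 180 each.
    N7: 20+180 = 200 > 60
Round 4 — N7 trips offline.
  N7 sheds 200 MW to N27: 200 each.
    N27: 70+200 = 270 > 130
Round 5 — N27 trips offline.
  N27 sheds 270 MW: no online neighbours, lost.
No further trips.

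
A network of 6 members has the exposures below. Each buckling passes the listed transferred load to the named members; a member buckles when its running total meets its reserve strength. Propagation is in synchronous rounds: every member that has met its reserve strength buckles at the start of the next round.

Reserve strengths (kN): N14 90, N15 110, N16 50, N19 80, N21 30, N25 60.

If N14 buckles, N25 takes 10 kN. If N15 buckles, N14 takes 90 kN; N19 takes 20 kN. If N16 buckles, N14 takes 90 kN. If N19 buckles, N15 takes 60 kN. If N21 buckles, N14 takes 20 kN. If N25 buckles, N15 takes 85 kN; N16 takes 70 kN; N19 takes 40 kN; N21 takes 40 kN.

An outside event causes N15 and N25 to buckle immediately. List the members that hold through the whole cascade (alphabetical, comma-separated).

Round 1 — N15, N25 buckle (initial).
  N14: +90 → 90 ≥ 90
  N16: +70 → 70 ≥ 50
  N19: +20+40 → 60 < 80
  N21: +40 → 40 ≥ 30
Round 2 — N14, N16, N21 buckle.
No further bucklings.

N19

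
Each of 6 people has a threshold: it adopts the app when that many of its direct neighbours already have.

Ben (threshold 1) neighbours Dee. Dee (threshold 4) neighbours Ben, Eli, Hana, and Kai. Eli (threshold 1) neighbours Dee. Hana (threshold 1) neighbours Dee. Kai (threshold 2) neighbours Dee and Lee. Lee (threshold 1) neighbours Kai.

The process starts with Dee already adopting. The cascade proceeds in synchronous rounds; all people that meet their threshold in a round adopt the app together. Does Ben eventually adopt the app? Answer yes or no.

Round 1 — Dee adopts the app (initial).
Round 2 — checking thresholds:
  Ben: 1 of 1 neighbours ≥ 1, adopts the app.
  Eli: 1 of 1 neighbours ≥ 1, adopts the app.
  Hana: 1 of 1 neighbours ≥ 1, adopts the app.
  Kai: 1 of 2 neighbours < 2, not yet.
Round 3 — no new adoptions; cascade stops.

yes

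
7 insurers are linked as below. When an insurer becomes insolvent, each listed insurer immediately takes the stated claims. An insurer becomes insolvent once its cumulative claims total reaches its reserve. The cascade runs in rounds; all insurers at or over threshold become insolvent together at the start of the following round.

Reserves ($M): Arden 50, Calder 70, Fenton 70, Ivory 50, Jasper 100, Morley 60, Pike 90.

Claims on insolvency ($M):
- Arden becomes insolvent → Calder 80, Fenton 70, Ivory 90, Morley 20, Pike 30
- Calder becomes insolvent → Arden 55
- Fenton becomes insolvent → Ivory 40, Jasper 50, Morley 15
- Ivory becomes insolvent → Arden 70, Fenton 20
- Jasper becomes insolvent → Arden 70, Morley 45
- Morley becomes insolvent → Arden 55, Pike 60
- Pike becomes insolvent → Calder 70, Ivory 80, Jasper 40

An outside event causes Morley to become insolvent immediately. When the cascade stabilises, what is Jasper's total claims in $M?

Round 1 — Morley becomes insolvent (initial).
  Arden: +55 → 55 ≥ 50
  Pike: +60 → 60 < 90
Round 2 — Arden becomes insolvent.
  Calder: +80 → 80 ≥ 70
  Fenton: +70 → 70 ≥ 70
  Ivory: +90 → 90 ≥ 50
  Pike: +30 → 90 ≥ 90
Round 3 — Calder, Fenton, Ivory, Pike become insolvent.
  Jasper: +50+40 → 90 < 100
No further insolvencies.

90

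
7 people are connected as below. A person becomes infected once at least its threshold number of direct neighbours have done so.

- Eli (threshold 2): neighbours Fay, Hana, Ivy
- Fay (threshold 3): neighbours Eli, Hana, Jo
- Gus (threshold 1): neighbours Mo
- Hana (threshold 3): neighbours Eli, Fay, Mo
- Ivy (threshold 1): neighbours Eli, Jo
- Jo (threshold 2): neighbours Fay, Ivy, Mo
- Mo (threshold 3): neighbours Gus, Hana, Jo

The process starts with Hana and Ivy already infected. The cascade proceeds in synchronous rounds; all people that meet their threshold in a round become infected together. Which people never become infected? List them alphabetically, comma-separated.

Fay, Gus, Jo, Mo

Round 1 — Hana, Ivy become infected (initial).
Round 2 — checking thresholds:
  Eli: 2 of 3 neighbours ≥ 2, becomes infected.
  Fay: 1 of 3 neighbours < 3, holds.
  Jo: 1 of 3 neighbours < 2, holds.
  Mo: 1 of 3 neighbours < 3, holds.
Round 3 — no new infections; cascade stops.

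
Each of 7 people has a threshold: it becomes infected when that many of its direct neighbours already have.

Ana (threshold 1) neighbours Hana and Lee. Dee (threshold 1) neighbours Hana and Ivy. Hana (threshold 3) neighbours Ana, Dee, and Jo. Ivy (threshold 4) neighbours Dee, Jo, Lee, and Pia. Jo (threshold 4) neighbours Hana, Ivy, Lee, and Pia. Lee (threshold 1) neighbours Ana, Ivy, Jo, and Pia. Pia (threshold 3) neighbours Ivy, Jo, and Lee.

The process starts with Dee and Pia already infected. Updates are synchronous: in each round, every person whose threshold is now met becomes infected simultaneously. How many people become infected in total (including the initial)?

4

Round 1 — Dee, Pia become infected (initial).
Round 2 — checking thresholds:
  Hana: 1 of 3 neighbours < 3, below threshold.
  Ivy: 2 of 4 neighbours < 4, below threshold.
  Jo: 1 of 4 neighbours < 4, below threshold.
  Lee: 1 of 4 neighbours ≥ 1, becomes infected.
Round 3 — checking thresholds:
  Ana: 1 of 2 neighbours ≥ 1, becomes infected.
  Hana: 1 of 3 neighbours < 3, below threshold.
  Ivy: 3 of 4 neighbours < 4, below threshold.
  Jo: 2 of 4 neighbours < 4, below threshold.
Round 4 — no new infections; cascade stops.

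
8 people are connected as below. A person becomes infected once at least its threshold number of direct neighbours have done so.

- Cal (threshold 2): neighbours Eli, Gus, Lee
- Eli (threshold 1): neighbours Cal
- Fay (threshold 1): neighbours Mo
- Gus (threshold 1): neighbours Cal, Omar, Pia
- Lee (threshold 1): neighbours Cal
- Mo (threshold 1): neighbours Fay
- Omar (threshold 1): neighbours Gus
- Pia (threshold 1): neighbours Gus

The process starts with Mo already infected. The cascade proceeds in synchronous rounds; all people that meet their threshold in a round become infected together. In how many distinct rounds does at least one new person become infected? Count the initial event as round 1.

2

Round 1 — Mo becomes infected (initial).
Round 2 — checking thresholds:
  Fay: 1 of 1 neighbours ≥ 1, becomes infected.
Round 3 — no new infections; cascade stops.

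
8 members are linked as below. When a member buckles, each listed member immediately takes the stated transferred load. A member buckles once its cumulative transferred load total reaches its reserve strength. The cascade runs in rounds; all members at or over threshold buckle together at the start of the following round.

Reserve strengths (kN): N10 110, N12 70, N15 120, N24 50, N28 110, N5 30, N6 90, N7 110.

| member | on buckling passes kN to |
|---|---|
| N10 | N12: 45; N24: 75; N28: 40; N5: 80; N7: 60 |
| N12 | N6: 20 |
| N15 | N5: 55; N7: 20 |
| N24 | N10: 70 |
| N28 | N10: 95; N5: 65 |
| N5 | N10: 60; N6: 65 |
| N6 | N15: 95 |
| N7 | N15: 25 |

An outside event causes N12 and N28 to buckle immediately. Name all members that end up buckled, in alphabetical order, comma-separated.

Round 1 — N12, N28 buckle (initial).
  N10: +95 → 95 < 110
  N5: +65 → 65 ≥ 30
  N6: +20 → 20 < 90
Round 2 — N5 buckles.
  N10: +60 → 155 ≥ 110
  N6: +65 → 85 < 90
Round 3 — N10 buckles.
  N24: +75 → 75 ≥ 50
  N7: +60 → 60 < 110
Round 4 — N24 buckles.
No further bucklings.

N10, N12, N24, N28, N5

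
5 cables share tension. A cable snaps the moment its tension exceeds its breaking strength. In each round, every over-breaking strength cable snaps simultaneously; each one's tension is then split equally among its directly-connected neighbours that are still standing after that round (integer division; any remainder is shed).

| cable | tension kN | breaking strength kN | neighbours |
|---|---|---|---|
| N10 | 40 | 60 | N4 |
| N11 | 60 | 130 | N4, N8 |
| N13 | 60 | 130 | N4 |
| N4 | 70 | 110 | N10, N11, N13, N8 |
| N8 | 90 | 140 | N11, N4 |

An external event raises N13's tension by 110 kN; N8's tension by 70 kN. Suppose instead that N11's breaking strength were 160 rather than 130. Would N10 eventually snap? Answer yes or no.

yes

With N11's breaking strength at 160:
Round 1 — N13 at 170 > 130; N8 at 160 > 140. N13, N8 snap.
  N13 sheds 170 kN to N4: 170 each.
    N4: 70+170 = 240 > 110
  N8 sheds 160 kN to N11, N4: 80 each.
    N11: 60+80 = 140 ≤ 160
    N4: 240+80 = 320 > 110
Round 2 — N4 snaps.
  N4 sheds 320 kN to N10, N11: 160 each.
    N10: 40+160 = 200 > 60
    N11: 140+160 = 300 > 160
Round 3 — N10, N11 snap.
  N10 sheds 200 kN: no online neighbours, lost.
  N11 sheds 300 kN: no online neighbours, lost.
No further breaks.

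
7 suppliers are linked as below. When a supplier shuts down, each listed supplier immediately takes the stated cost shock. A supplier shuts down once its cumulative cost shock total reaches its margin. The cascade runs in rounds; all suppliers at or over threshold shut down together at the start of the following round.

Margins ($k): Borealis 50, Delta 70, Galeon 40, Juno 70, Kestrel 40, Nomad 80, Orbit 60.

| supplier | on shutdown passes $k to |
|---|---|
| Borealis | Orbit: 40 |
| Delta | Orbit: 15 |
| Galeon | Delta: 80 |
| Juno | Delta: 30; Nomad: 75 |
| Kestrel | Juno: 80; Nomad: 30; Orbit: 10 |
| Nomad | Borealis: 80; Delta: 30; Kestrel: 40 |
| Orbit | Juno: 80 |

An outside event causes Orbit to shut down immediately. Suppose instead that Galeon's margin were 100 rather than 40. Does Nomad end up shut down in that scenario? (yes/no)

With Galeon's margin at 100:
Round 1 — Orbit shuts down (initial).
  Juno: +80 → 80 ≥ 70
Round 2 — Juno shuts down.
  Delta: +30 → 30 < 70
  Nomad: +75 → 75 < 80
No further shutdowns.

no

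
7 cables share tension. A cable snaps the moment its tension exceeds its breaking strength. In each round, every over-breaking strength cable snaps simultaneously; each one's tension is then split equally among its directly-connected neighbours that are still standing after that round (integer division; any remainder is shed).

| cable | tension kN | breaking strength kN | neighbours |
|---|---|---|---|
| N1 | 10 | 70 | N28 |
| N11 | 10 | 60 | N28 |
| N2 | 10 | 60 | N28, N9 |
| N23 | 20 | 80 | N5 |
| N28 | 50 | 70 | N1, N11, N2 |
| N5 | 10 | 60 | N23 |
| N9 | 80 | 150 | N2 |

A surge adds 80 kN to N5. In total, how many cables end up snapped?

2

Round 1 — N5 at 90 > 60. N5 snaps.
  N5 sheds 90 kN to N23: 90 each.
    N23: 20+90 = 110 > 80
Round 2 — N23 snaps.
  N23 sheds 110 kN: no online neighbours, lost.
No further breaks.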